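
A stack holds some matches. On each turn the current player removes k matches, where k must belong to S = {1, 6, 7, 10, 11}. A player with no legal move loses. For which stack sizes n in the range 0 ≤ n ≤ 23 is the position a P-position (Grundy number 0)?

n :  0  1  2  3  4  5  6  7  8  9 10 11 12 13 14 15 16 17 18 19 20 21 22 23
G :  0  1  0  1  0  1  2  3  2  3  2  3  4  5  4  5  0  1  0  1  0  1  2  3
P-positions are exactly the n with G(n) = 0.

0, 2, 4, 16, 18, 20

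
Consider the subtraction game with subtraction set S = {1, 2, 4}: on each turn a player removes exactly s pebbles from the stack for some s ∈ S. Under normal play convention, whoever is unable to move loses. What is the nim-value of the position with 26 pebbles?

2

n :  0  1  2  3  4  5  6  7  8  9 10 11 12 13 14 15 16 17 18 19 20 21 22 23 24 25 26
G :  0  1  2  0  1  2  0  1  2  0  1  2  0  1  2  0  1  2  0  1  2  0  1  2  0  1  2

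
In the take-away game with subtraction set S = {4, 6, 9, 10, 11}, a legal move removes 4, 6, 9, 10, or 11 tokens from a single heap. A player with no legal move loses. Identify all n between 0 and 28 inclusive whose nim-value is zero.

n :  0  1  2  3  4  5  6  7  8  9 10 11 12 13 14 15 16 17 18 19 20 21 22 23 24 25 26 27 28
G :  0  0  0  0  1  1  1  1  2  2  2  2  3  3  3  0  0  0  0  1  1  1  1  2  2  2  2  3  3
P-positions are exactly the n with G(n) = 0.

0, 1, 2, 3, 15, 16, 17, 18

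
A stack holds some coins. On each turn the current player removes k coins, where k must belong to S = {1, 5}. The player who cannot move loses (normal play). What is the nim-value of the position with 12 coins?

0

G(0) = 0
G(1) = mex{0} = 1
G(2) = mex{1} = 0
G(3) = mex{0} = 1
G(4) = mex{1} = 0
G(5) = mex{0,0} = 1
G(6) = mex{1,1} = 0
G(7) = mex{0,0} = 1
G(8) = mex{1,1} = 0
G(9) = mex{0,0} = 1
G(10) = mex{1,1} = 0
G(11) = mex{0,0} = 1
G(12) = mex{1,1} = 0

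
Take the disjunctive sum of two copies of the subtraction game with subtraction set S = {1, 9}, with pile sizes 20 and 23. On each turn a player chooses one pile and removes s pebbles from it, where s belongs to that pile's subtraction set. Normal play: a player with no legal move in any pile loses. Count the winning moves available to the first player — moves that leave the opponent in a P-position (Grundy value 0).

All piles use S = {1, 9}:
n :  0  1  2  3  4  5  6  7  8  9 10 11 12 13 14 15 16 17 18 19 20 21 22 23
G :  0  1  0  1  0  1  0  1  0  1  0  1  0  1  0  1  0  1  0  1  0  1  0  1
Pile A: G(20) = 0.
Pile B: G(23) = 1.
Combined Grundy value = 0 ⊕ 1 = 1.
A winning move leaves total XOR = 0, i.e. changes one component's Grundy value g to g ⊕ X where X is the current total.
Pile A: need g' = 0⊕1 = 1. Options: 20−1→G=1, 20−9→G=1. Hits: 2.
Pile B: need g' = 1⊕1 = 0. Options: 23−1→G=0, 23−9→G=0. Hits: 2.

4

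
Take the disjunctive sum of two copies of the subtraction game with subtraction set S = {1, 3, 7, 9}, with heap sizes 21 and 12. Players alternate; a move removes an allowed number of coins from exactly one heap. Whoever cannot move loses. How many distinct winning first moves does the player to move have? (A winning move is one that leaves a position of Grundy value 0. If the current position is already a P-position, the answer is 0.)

8

All heaps use S = {1, 3, 7, 9}:
n :  0  1  2  3  4  5  6  7  8  9 10 11 12 13 14 15 16 17 18 19 20 21
G :  0  1  0  1  0  1  0  1  0  1  0  1  0  1  0  1  0  1  0  1  0  1
Heap A: G(21) = 1.
Heap B: G(12) = 0.
Combined Grundy value = 1 ⊕ 0 = 1.
A winning move leaves total XOR = 0, i.e. changes one component's Grundy value g to g ⊕ X where X is the current total.
Heap A: need g' = 1⊕1 = 0. Options: 21−1→G=0, 21−3→G=0, 21−7→G=0, 21−9→G=0. Hits: 4.
Heap B: need g' = 0⊕1 = 1. Options: 12−1→G=1, 12−3→G=1, 12−7→G=1, 12−9→G=1. Hits: 4.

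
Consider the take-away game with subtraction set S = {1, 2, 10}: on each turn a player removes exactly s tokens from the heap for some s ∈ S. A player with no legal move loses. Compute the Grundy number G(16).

1

n :  0  1  2  3  4  5  6  7  8  9 10 11 12 13 14 15 16
G :  0  1  2  0  1  2  0  1  2  0  1  2  0  1  2  0  1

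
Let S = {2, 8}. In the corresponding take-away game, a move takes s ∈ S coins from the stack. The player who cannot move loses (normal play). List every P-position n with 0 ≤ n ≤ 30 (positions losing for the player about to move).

0, 1, 4, 5, 10, 11, 14, 15, 20, 21, 24, 25, 30

n :  0  1  2  3  4  5  6  7  8  9 10 11 12 13 14 15 16 17 18 19 20 21 22 23 24 25 26 27 28 29 30
G :  0  0  1  1  0  0  1  1  2  2  0  0  1  1  0  0  1  1  2  2  0  0  1  1  0  0  1  1  2  2  0
P-positions are exactly the n with G(n) = 0.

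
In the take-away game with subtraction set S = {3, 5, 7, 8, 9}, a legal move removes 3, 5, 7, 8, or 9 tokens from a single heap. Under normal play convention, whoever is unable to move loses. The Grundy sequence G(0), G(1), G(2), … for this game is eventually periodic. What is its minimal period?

12

G(0) = 0
G(1) = mex{} = 0
G(2) = mex{} = 0
G(3) = mex{0} = 1
G(4) = mex{0} = 1
G(5) = mex{0,0} = 1
G(6) = mex{1,0} = 2
G(7) = mex{1,0,0} = 2
G(8) = mex{1,1,0,0} = 2
G(9) = mex{2,1,0,0,0} = 3
G(10) = mex{2,1,1,0,0} = 3
G(11) = mex{2,2,1,1,0} = 3
G(12) = mex{3,2,1,1,1} = 0
G(13) = mex{3,2,2,1,1} = 0
G(14) = mex{3,3,2,2,1} = 0
G(15) = mex{0,3,2,2,2} = 1
G(16) = mex{0,3,3,2,2} = 1
G(17) = mex{0,0,3,3,2} = 1
G(18) = mex{1,0,3,3,3} = 2
G(19) = mex{1,0,0,3,3} = 2
G(20) = mex{1,1,0,0,3} = 2
G(21) = mex{2,1,0,0,0} = 3
G(22) = mex{2,1,1,0,0} = 3
G(23) = mex{2,2,1,1,0} = 3
G(24) = mex{3,2,1,1,1} = 0
G(25) = mex{3,2,2,1,1} = 0
G(n+12) = G(n) holds for n = 0,…,8 (a full window of length max(S) = 9), so the sequence is purely periodic with period 12.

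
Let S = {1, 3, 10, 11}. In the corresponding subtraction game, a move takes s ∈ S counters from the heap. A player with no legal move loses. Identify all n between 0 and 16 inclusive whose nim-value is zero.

0, 2, 4, 6, 8

n :  0  1  2  3  4  5  6  7  8  9 10 11 12 13 14 15 16
G :  0  1  0  1  0  1  0  1  0  1  2  3  2  3  2  3  2
P-positions are exactly the n with G(n) = 0.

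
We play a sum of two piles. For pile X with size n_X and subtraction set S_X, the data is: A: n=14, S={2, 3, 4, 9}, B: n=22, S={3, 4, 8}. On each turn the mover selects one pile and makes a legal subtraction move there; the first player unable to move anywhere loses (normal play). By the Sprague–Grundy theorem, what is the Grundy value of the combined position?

Pile A, S = {2, 3, 4, 9}:
n :  0  1  2  3  4  5  6  7  8  9 10 11 12 13 14
G :  0  0  1  1  2  2  0  0  1  1  2  2  0  0  1
G_A(14) = 1.
Pile B, S = {3, 4, 8}:
G(0) = 0
G(1) = mex{} = 0
G(2) = mex{} = 0
G(3) = mex{0} = 1
G(4) = mex{0,0} = 1
G(5) = mex{0,0} = 1
G(6) = mex{1,0} = 2
G(7) = mex{1,1} = 0
G(8) = mex{1,1,0} = 2
G(9) = mex{2,1,0} = 3
G(10) = mex{0,2,0} = 1
G(11) = mex{2,0,1} = 3
G(12) = mex{3,2,1} = 0
G(13) = mex{1,3,1} = 0
G(14) = mex{3,1,2} = 0
G(15) = mex{0,3,0} = 1
G(16) = mex{0,0,2} = 1
G(17) = mex{0,0,3} = 1
G(18) = mex{1,0,1} = 2
G(19) = mex{1,1,3} = 0
G(20) = mex{1,1,0} = 2
G(21) = mex{2,1,0} = 3
G(22) = mex{0,2,0} = 1
G_B(22) = 1.
Combined Grundy value = 1 ⊕ 1 = 0.

0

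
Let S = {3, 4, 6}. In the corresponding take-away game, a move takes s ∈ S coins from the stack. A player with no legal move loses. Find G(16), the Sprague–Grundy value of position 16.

2

n :  0  1  2  3  4  5  6  7  8  9 10 11 12 13 14 15 16
G :  0  0  0  1  1  1  2  2  2  0  0  0  1  1  1  2  2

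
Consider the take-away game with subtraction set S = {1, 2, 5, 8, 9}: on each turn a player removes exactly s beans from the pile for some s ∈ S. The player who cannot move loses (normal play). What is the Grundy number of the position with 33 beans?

G(0) = 0
G(1) = mex{0} = 1
G(2) = mex{1,0} = 2
G(3) = mex{2,1} = 0
G(4) = mex{0,2} = 1
G(5) = mex{1,0,0} = 2
G(6) = mex{2,1,1} = 0
G(7) = mex{0,2,2} = 1
G(8) = mex{1,0,0,0} = 2
G(9) = mex{2,1,1,1,0} = 3
G(10) = mex{3,2,2,2,1} = 0
G(11) = mex{0,3,0,0,2} = 1
G(12) = mex{1,0,1,1,0} = 2
G(13) = mex{2,1,2,2,1} = 0
G(14) = mex{0,2,3,0,2} = 1
G(15) = mex{1,0,0,1,0} = 2
G(16) = mex{2,1,1,2,1} = 0
G(17) = mex{0,2,2,3,2} = 1
G(18) = mex{1,0,0,0,3} = 2
G(19) = mex{2,1,1,1,0} = 3
G(20) = mex{3,2,2,2,1} = 0
G(21) = mex{0,3,0,0,2} = 1
G(22) = mex{1,0,1,1,0} = 2
G(23) = mex{2,1,2,2,1} = 0
G(24) = mex{0,2,3,0,2} = 1
G(25) = mex{1,0,0,1,0} = 2
G(26) = mex{2,1,1,2,1} = 0
G(27) = mex{0,2,2,3,2} = 1
G(28) = mex{1,0,0,0,3} = 2
G(29) = mex{2,1,1,1,0} = 3
G(30) = mex{3,2,2,2,1} = 0
G(31) = mex{0,3,0,0,2} = 1
G(32) = mex{1,0,1,1,0} = 2
G(33) = mex{2,1,2,2,1} = 0

0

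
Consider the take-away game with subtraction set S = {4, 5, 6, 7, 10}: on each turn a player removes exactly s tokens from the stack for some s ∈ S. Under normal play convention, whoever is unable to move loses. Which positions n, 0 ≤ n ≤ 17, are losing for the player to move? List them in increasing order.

n :  0  1  2  3  4  5  6  7  8  9 10 11 12 13 14 15 16 17
G :  0  0  0  0  1  1  1  1  2  2  2  2  3  3  0  0  0  0
P-positions are exactly the n with G(n) = 0.

0, 1, 2, 3, 14, 15, 16, 17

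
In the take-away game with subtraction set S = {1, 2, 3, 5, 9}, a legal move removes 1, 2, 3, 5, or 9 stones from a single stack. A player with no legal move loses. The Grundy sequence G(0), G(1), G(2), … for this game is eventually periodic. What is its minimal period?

G(0) = 0
G(1) = mex{0} = 1
G(2) = mex{1,0} = 2
G(3) = mex{2,1,0} = 3
G(4) = mex{3,2,1} = 0
G(5) = mex{0,3,2,0} = 1
G(6) = mex{1,0,3,1} = 2
G(7) = mex{2,1,0,2} = 3
G(8) = mex{3,2,1,3} = 0
G(9) = mex{0,3,2,0,0} = 1
G(10) = mex{1,0,3,1,1} = 2
G(11) = mex{2,1,0,2,2} = 3
G(12) = mex{3,2,1,3,3} = 0
G(13) = mex{0,3,2,0,0} = 1
G(14) = mex{1,0,3,1,1} = 2
G(n+4) = G(n) holds for n = 0,…,8 (a full window of length max(S) = 9), so the sequence is purely periodic with period 4.

4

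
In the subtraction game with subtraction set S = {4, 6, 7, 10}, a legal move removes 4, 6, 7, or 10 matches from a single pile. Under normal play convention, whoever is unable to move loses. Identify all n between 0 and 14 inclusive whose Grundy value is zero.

0, 1, 2, 3, 14

G(0) = 0
G(1) = mex{} = 0
G(2) = mex{} = 0
G(3) = mex{} = 0
G(4) = mex{0} = 1
G(5) = mex{0} = 1
G(6) = mex{0,0} = 1
G(7) = mex{0,0,0} = 1
G(8) = mex{1,0,0} = 2
G(9) = mex{1,0,0} = 2
G(10) = mex{1,1,0,0} = 2
G(11) = mex{1,1,1,0} = 2
G(12) = mex{2,1,1,0} = 3
G(13) = mex{2,1,1,0} = 3
G(14) = mex{2,2,1,1} = 0
P-positions are exactly the n with G(n) = 0.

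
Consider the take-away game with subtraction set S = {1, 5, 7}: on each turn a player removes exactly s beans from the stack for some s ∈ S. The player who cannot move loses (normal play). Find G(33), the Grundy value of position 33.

G(0) = 0
G(1) = mex{0} = 1
G(2) = mex{1} = 0
G(3) = mex{0} = 1
G(4) = mex{1} = 0
G(5) = mex{0,0} = 1
G(6) = mex{1,1} = 0
G(7) = mex{0,0,0} = 1
G(8) = mex{1,1,1} = 0
G(9) = mex{0,0,0} = 1
G(10) = mex{1,1,1} = 0
G(11) = mex{0,0,0} = 1
G(12) = mex{1,1,1} = 0
G(13) = mex{0,0,0} = 1
G(14) = mex{1,1,1} = 0
G(15) = mex{0,0,0} = 1
G(16) = mex{1,1,1} = 0
G(17) = mex{0,0,0} = 1
G(18) = mex{1,1,1} = 0
G(19) = mex{0,0,0} = 1
G(20) = mex{1,1,1} = 0
G(21) = mex{0,0,0} = 1
G(22) = mex{1,1,1} = 0
G(23) = mex{0,0,0} = 1
G(24) = mex{1,1,1} = 0
G(25) = mex{0,0,0} = 1
G(26) = mex{1,1,1} = 0
G(27) = mex{0,0,0} = 1
G(28) = mex{1,1,1} = 0
G(29) = mex{0,0,0} = 1
G(30) = mex{1,1,1} = 0
G(31) = mex{0,0,0} = 1
G(32) = mex{1,1,1} = 0
G(33) = mex{0,0,0} = 1

1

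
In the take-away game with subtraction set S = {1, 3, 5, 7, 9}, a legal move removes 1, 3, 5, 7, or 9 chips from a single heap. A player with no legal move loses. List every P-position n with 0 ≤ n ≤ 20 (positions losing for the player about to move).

0, 2, 4, 6, 8, 10, 12, 14, 16, 18, 20

n :  0  1  2  3  4  5  6  7  8  9 10 11 12 13 14 15 16 17 18 19 20
G :  0  1  0  1  0  1  0  1  0  1  0  1  0  1  0  1  0  1  0  1  0
P-positions are exactly the n with G(n) = 0.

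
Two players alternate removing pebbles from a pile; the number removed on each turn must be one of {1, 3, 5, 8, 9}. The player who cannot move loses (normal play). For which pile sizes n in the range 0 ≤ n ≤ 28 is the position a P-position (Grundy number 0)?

0, 2, 4, 6, 16, 18, 20, 22

G(0) = 0
G(1) = mex{0} = 1
G(2) = mex{1} = 0
G(3) = mex{0,0} = 1
G(4) = mex{1,1} = 0
G(5) = mex{0,0,0} = 1
G(6) = mex{1,1,1} = 0
G(7) = mex{0,0,0} = 1
G(8) = mex{1,1,1,0} = 2
G(9) = mex{2,0,0,1,0} = 3
G(10) = mex{3,1,1,0,1} = 2
G(11) = mex{2,2,0,1,0} = 3
G(12) = mex{3,3,1,0,1} = 2
G(13) = mex{2,2,2,1,0} = 3
G(14) = mex{3,3,3,0,1} = 2
G(15) = mex{2,2,2,1,0} = 3
G(16) = mex{3,3,3,2,1} = 0
G(17) = mex{0,2,2,3,2} = 1
G(18) = mex{1,3,3,2,3} = 0
G(19) = mex{0,0,2,3,2} = 1
G(20) = mex{1,1,3,2,3} = 0
G(21) = mex{0,0,0,3,2} = 1
G(22) = mex{1,1,1,2,3} = 0
G(23) = mex{0,0,0,3,2} = 1
G(24) = mex{1,1,1,0,3} = 2
G(25) = mex{2,0,0,1,0} = 3
G(26) = mex{3,1,1,0,1} = 2
G(27) = mex{2,2,0,1,0} = 3
G(28) = mex{3,3,1,0,1} = 2
P-positions are exactly the n with G(n) = 0.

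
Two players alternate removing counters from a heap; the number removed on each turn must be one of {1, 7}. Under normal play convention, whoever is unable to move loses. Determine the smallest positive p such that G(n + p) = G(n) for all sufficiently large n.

2

G(0) = 0
G(1) = mex{0} = 1
G(2) = mex{1} = 0
G(3) = mex{0} = 1
G(4) = mex{1} = 0
G(5) = mex{0} = 1
G(6) = mex{1} = 0
G(7) = mex{0,0} = 1
G(8) = mex{1,1} = 0
G(9) = mex{0,0} = 1
G(10) = mex{1,1} = 0
G(11) = mex{0,0} = 1
G(12) = mex{1,1} = 0
G(13) = mex{0,0} = 1
G(14) = mex{1,1} = 0
G(n+2) = G(n) holds for n = 0,…,6 (a full window of length max(S) = 7), so the sequence is purely periodic with period 2.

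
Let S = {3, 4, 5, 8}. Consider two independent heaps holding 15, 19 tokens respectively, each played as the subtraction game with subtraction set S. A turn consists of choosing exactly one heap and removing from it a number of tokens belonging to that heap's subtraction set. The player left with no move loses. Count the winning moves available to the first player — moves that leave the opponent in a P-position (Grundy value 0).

4

All heaps use S = {3, 4, 5, 8}:
n :  0  1  2  3  4  5  6  7  8  9 10 11 12 13 14 15 16 17 18 19
G :  0  0  0  1  1  1  2  2  2  3  3  0  0  0  1  1  1  2  2  2
Heap A: G(15) = 1.
Heap B: G(19) = 2.
Combined Grundy value = 1 ⊕ 2 = 3.
A winning move leaves total XOR = 0, i.e. changes one component's Grundy value g to g ⊕ X where X is the current total.
Heap A: need g' = 1⊕3 = 2. Options: 15−3→G=0, 15−4→G=0, 15−5→G=3, 15−8→G=2. Hits: 1.
Heap B: need g' = 2⊕3 = 1. Options: 19−3→G=1, 19−4→G=1, 19−5→G=1, 19−8→G=0. Hits: 3.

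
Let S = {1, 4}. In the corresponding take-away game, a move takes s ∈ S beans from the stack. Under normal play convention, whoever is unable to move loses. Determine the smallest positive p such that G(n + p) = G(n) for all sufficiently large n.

n :  0  1  2  3  4  5  6  7  8  9 10 11 12 13 14
G :  0  1  0  1  2  0  1  0  1  2  0  1  0  1  2
G(n+5) = G(n) holds for n = 0,…,3 (a full window of length max(S) = 4), so the sequence is purely periodic with period 5.

5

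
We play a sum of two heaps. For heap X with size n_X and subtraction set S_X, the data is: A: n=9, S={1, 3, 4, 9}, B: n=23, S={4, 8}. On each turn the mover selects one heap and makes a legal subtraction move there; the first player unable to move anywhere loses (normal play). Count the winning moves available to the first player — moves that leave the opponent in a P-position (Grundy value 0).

1

Heap A, S = {1, 3, 4, 9}:
G(0) = 0
G(1) = mex{0} = 1
G(2) = mex{1} = 0
G(3) = mex{0,0} = 1
G(4) = mex{1,1,0} = 2
G(5) = mex{2,0,1} = 3
G(6) = mex{3,1,0} = 2
G(7) = mex{2,2,1} = 0
G(8) = mex{0,3,2} = 1
G(9) = mex{1,2,3,0} = 4
G_A(9) = 4.
Heap B, S = {4, 8}:
G(0) = 0
G(1) = mex{} = 0
G(2) = mex{} = 0
G(3) = mex{} = 0
G(4) = mex{0} = 1
G(5) = mex{0} = 1
G(6) = mex{0} = 1
G(7) = mex{0} = 1
G(8) = mex{1,0} = 2
G(9) = mex{1,0} = 2
G(10) = mex{1,0} = 2
G(11) = mex{1,0} = 2
G(12) = mex{2,1} = 0
G(13) = mex{2,1} = 0
G(14) = mex{2,1} = 0
G(15) = mex{2,1} = 0
G(16) = mex{0,2} = 1
G(17) = mex{0,2} = 1
G(18) = mex{0,2} = 1
G(19) = mex{0,2} = 1
G(20) = mex{1,0} = 2
G(21) = mex{1,0} = 2
G(22) = mex{1,0} = 2
G(23) = mex{1,0} = 2
G_B(23) = 2.
Combined Grundy value = 4 ⊕ 2 = 6.
A winning move leaves total XOR = 0, i.e. changes one component's Grundy value g to g ⊕ X where X is the current total.
Heap A: need g' = 4⊕6 = 2. Options: 9−1→G=1, 9−3→G=2, 9−4→G=3, 9−9→G=0. Hits: 1.
Heap B: need g' = 2⊕6 = 4. Options: 23−4→G=1, 23−8→G=0. Hits: 0.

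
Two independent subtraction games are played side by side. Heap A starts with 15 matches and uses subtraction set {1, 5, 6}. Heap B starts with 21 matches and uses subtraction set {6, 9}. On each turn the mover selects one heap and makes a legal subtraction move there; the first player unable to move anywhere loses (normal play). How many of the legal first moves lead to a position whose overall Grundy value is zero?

Heap A, S = {1, 5, 6}:
G(0) = 0
G(1) = mex{0} = 1
G(2) = mex{1} = 0
G(3) = mex{0} = 1
G(4) = mex{1} = 0
G(5) = mex{0,0} = 1
G(6) = mex{1,1,0} = 2
G(7) = mex{2,0,1} = 3
G(8) = mex{3,1,0} = 2
G(9) = mex{2,0,1} = 3
G(10) = mex{3,1,0} = 2
G(11) = mex{2,2,1} = 0
G(12) = mex{0,3,2} = 1
G(13) = mex{1,2,3} = 0
G(14) = mex{0,3,2} = 1
G(15) = mex{1,2,3} = 0
G_A(15) = 0.
Heap B, S = {6, 9}:
n :  0  1  2  3  4  5  6  7  8  9 10 11 12 13 14 15 16 17 18 19 20 21
G :  0  0  0  0  0  0  1  1  1  1  1  1  2  2  2  0  0  0  0  0  0  1
G_B(21) = 1.
Combined Grundy value = 0 ⊕ 1 = 1.
A winning move leaves total XOR = 0, i.e. changes one component's Grundy value g to g ⊕ X where X is the current total.
Heap A: need g' = 0⊕1 = 1. Options: 15−1→G=1, 15−5→G=2, 15−6→G=3. Hits: 1.
Heap B: need g' = 1⊕1 = 0. Options: 21−6→G=0, 21−9→G=2. Hits: 1.

2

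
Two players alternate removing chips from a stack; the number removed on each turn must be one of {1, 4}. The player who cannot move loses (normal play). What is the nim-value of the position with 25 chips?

0

G(0) = 0
G(1) = mex{0} = 1
G(2) = mex{1} = 0
G(3) = mex{0} = 1
G(4) = mex{1,0} = 2
G(5) = mex{2,1} = 0
G(6) = mex{0,0} = 1
G(7) = mex{1,1} = 0
G(8) = mex{0,2} = 1
G(9) = mex{1,0} = 2
G(10) = mex{2,1} = 0
G(11) = mex{0,0} = 1
G(12) = mex{1,1} = 0
G(13) = mex{0,2} = 1
G(14) = mex{1,0} = 2
G(15) = mex{2,1} = 0
G(16) = mex{0,0} = 1
G(17) = mex{1,1} = 0
G(18) = mex{0,2} = 1
G(19) = mex{1,0} = 2
G(20) = mex{2,1} = 0
G(21) = mex{0,0} = 1
G(22) = mex{1,1} = 0
G(23) = mex{0,2} = 1
G(24) = mex{1,0} = 2
G(25) = mex{2,1} = 0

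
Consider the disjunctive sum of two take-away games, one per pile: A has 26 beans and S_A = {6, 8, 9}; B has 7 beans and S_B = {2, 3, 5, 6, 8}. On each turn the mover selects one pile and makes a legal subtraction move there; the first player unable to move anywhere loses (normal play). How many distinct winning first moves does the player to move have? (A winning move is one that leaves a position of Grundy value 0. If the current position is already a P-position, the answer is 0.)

1

Pile A, S = {6, 8, 9}:
n :  0  1  2  3  4  5  6  7  8  9 10 11 12 13 14 15 16 17 18 19 20 21 22 23 24 25 26
G :  0  0  0  0  0  0  1  1  1  1  1  1  2  2  2  0  0  0  0  0  0  1  1  1  1  1  1
G_A(26) = 1.
Pile B, S = {2, 3, 5, 6, 8}:
n : 0 1 2 3 4 5 6 7
G : 0 0 1 1 2 2 3 3
G_B(7) = 3.
Combined Grundy value = 1 ⊕ 3 = 2.
A winning move leaves total XOR = 0, i.e. changes one component's Grundy value g to g ⊕ X where X is the current total.
Pile A: need g' = 1⊕2 = 3. Options: 26−6→G=0, 26−8→G=0, 26−9→G=0. Hits: 0.
Pile B: need g' = 3⊕2 = 1. Options: 7−2→G=2, 7−3→G=2, 7−5→G=1, 7−6→G=0. Hits: 1.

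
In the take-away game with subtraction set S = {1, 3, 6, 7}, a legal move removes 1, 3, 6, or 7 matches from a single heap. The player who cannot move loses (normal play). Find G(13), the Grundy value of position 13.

G(0) = 0
G(1) = mex{0} = 1
G(2) = mex{1} = 0
G(3) = mex{0,0} = 1
G(4) = mex{1,1} = 0
G(5) = mex{0,0} = 1
G(6) = mex{1,1,0} = 2
G(7) = mex{2,0,1,0} = 3
G(8) = mex{3,1,0,1} = 2
G(9) = mex{2,2,1,0} = 3
G(10) = mex{3,3,0,1} = 2
G(11) = mex{2,2,1,0} = 3
G(12) = mex{3,3,2,1} = 0
G(13) = mex{0,2,3,2} = 1

1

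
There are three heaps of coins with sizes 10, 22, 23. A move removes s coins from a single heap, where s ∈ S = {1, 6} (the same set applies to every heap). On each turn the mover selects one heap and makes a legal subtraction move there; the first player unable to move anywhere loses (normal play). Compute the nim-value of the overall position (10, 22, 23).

0

All heaps use S = {1, 6}:
n :  0  1  2  3  4  5  6  7  8  9 10 11 12 13 14 15 16 17 18 19 20 21 22 23
G :  0  1  0  1  0  1  2  0  1  0  1  0  1  2  0  1  0  1  0  1  2  0  1  0
Heap A: G(10) = 1.
Heap B: G(22) = 1.
Heap C: G(23) = 0.
Combined Grundy value = 1 ⊕ 1 ⊕ 0 = 0.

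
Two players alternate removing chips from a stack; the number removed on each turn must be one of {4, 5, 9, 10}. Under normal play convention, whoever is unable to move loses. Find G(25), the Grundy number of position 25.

2

G(0) = 0
G(1) = mex{} = 0
G(2) = mex{} = 0
G(3) = mex{} = 0
G(4) = mex{0} = 1
G(5) = mex{0,0} = 1
G(6) = mex{0,0} = 1
G(7) = mex{0,0} = 1
G(8) = mex{1,0} = 2
G(9) = mex{1,1,0} = 2
G(10) = mex{1,1,0,0} = 2
G(11) = mex{1,1,0,0} = 2
G(12) = mex{2,1,0,0} = 3
G(13) = mex{2,2,1,0} = 3
G(14) = mex{2,2,1,1} = 0
G(15) = mex{2,2,1,1} = 0
G(16) = mex{3,2,1,1} = 0
G(17) = mex{3,3,2,1} = 0
G(18) = mex{0,3,2,2} = 1
G(19) = mex{0,0,2,2} = 1
G(20) = mex{0,0,2,2} = 1
G(21) = mex{0,0,3,2} = 1
G(22) = mex{1,0,3,3} = 2
G(23) = mex{1,1,0,3} = 2
G(24) = mex{1,1,0,0} = 2
G(25) = mex{1,1,0,0} = 2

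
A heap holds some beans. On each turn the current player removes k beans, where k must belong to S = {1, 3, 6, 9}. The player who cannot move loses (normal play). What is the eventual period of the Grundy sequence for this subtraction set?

G(0) = 0
G(1) = mex{0} = 1
G(2) = mex{1} = 0
G(3) = mex{0,0} = 1
G(4) = mex{1,1} = 0
G(5) = mex{0,0} = 1
G(6) = mex{1,1,0} = 2
G(7) = mex{2,0,1} = 3
G(8) = mex{3,1,0} = 2
G(9) = mex{2,2,1,0} = 3
G(10) = mex{3,3,0,1} = 2
G(11) = mex{2,2,1,0} = 3
G(12) = mex{3,3,2,1} = 0
G(13) = mex{0,2,3,0} = 1
G(14) = mex{1,3,2,1} = 0
G(15) = mex{0,0,3,2} = 1
G(16) = mex{1,1,2,3} = 0
G(17) = mex{0,0,3,2} = 1
G(18) = mex{1,1,0,3} = 2
G(19) = mex{2,0,1,2} = 3
G(20) = mex{3,1,0,3} = 2
G(21) = mex{2,2,1,0} = 3
G(22) = mex{3,3,0,1} = 2
G(23) = mex{2,2,1,0} = 3
G(24) = mex{3,3,2,1} = 0
G(25) = mex{0,2,3,0} = 1
G(n+12) = G(n) holds for n = 0,…,8 (a full window of length max(S) = 9), so the sequence is purely periodic with period 12.

12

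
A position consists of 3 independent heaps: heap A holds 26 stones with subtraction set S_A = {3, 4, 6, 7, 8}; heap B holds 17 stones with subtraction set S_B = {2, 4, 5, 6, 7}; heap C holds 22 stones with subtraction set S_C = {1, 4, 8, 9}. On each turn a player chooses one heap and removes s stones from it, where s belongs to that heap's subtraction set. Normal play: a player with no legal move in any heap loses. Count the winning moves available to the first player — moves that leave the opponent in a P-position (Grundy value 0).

2

Heap A, S = {3, 4, 6, 7, 8}:
n :  0  1  2  3  4  5  6  7  8  9 10 11 12 13 14 15 16 17 18 19 20 21 22 23 24 25 26
G :  0  0  0  1  1  1  2  2  2  3  3  0  0  0  1  1  1  2  2  2  3  3  0  0  0  1  1
G_A(26) = 1.
Heap B, S = {2, 4, 5, 6, 7}:
n :  0  1  2  3  4  5  6  7  8  9 10 11 12 13 14 15 16 17
G :  0  0  1  1  2  2  3  3  4  0  0  1  1  2  2  3  3  4
G_B(17) = 4.
Heap C, S = {1, 4, 8, 9}:
n :  0  1  2  3  4  5  6  7  8  9 10 11 12 13 14 15 16 17 18 19 20 21 22
G :  0  1  0  1  2  0  1  0  1  2  3  2  0  1  2  3  2  0  1  0  1  2  0
G_C(22) = 0.
Combined Grundy value = 1 ⊕ 4 ⊕ 0 = 5.
A winning move leaves total XOR = 0, i.e. changes one component's Grundy value g to g ⊕ X where X is the current total.
Heap A: need g' = 1⊕5 = 4. Options: 26−3→G=0, 26−4→G=0, 26−6→G=3, 26−7→G=2, 26−8→G=2. Hits: 0.
Heap B: need g' = 4⊕5 = 1. Options: 17−2→G=3, 17−4→G=2, 17−5→G=1, 17−6→G=1, 17−7→G=0. Hits: 2.
Heap C: need g' = 0⊕5 = 5. Options: 22−1→G=2, 22−4→G=1, 22−8→G=2, 22−9→G=1. Hits: 0.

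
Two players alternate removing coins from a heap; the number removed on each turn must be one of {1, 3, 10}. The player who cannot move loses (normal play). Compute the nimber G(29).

n :  0  1  2  3  4  5  6  7  8  9 10 11 12 13 14 15 16 17 18 19 20 21 22 23 24 25 26 27 28 29
G :  0  1  0  1  0  1  0  1  0  1  2  3  2  0  1  0  1  0  1  0  1  0  1  2  3  2  0  1  0  1

1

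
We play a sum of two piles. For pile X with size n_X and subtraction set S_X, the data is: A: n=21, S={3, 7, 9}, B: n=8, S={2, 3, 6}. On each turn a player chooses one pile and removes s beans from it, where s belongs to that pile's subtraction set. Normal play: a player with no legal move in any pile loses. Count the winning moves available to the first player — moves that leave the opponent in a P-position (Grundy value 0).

Pile A, S = {3, 7, 9}:
G(0) = 0
G(1) = mex{} = 0
G(2) = mex{} = 0
G(3) = mex{0} = 1
G(4) = mex{0} = 1
G(5) = mex{0} = 1
G(6) = mex{1} = 0
G(7) = mex{1,0} = 2
G(8) = mex{1,0} = 2
G(9) = mex{0,0,0} = 1
G(10) = mex{2,1,0} = 3
G(11) = mex{2,1,0} = 3
G(12) = mex{1,1,1} = 0
G(13) = mex{3,0,1} = 2
G(14) = mex{3,2,1} = 0
G(15) = mex{0,2,0} = 1
G(16) = mex{2,1,2} = 0
G(17) = mex{0,3,2} = 1
G(18) = mex{1,3,1} = 0
G(19) = mex{0,0,3} = 1
G(20) = mex{1,2,3} = 0
G(21) = mex{0,0,0} = 1
G_A(21) = 1.
Pile B, S = {2, 3, 6}:
G(0) = 0
G(1) = mex{} = 0
G(2) = mex{0} = 1
G(3) = mex{0,0} = 1
G(4) = mex{1,0} = 2
G(5) = mex{1,1} = 0
G(6) = mex{2,1,0} = 3
G(7) = mex{0,2,0} = 1
G(8) = mex{3,0,1} = 2
G_B(8) = 2.
Combined Grundy value = 1 ⊕ 2 = 3.
A winning move leaves total XOR = 0, i.e. changes one component's Grundy value g to g ⊕ X where X is the current total.
Pile A: need g' = 1⊕3 = 2. Options: 21−3→G=0, 21−7→G=0, 21−9→G=0. Hits: 0.
Pile B: need g' = 2⊕3 = 1. Options: 8−2→G=3, 8−3→G=0, 8−6→G=1. Hits: 1.

1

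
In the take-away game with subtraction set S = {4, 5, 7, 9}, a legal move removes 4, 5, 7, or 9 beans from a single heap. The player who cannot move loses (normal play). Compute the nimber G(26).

G(0) = 0
G(1) = mex{} = 0
G(2) = mex{} = 0
G(3) = mex{} = 0
G(4) = mex{0} = 1
G(5) = mex{0,0} = 1
G(6) = mex{0,0} = 1
G(7) = mex{0,0,0} = 1
G(8) = mex{1,0,0} = 2
G(9) = mex{1,1,0,0} = 2
G(10) = mex{1,1,0,0} = 2
G(11) = mex{1,1,1,0} = 2
G(12) = mex{2,1,1,0} = 3
G(13) = mex{2,2,1,1} = 0
G(14) = mex{2,2,1,1} = 0
G(15) = mex{2,2,2,1} = 0
G(16) = mex{3,2,2,1} = 0
G(17) = mex{0,3,2,2} = 1
G(18) = mex{0,0,2,2} = 1
G(19) = mex{0,0,3,2} = 1
G(20) = mex{0,0,0,2} = 1
G(21) = mex{1,0,0,3} = 2
G(22) = mex{1,1,0,0} = 2
G(23) = mex{1,1,0,0} = 2
G(24) = mex{1,1,1,0} = 2
G(25) = mex{2,1,1,0} = 3
G(26) = mex{2,2,1,1} = 0

0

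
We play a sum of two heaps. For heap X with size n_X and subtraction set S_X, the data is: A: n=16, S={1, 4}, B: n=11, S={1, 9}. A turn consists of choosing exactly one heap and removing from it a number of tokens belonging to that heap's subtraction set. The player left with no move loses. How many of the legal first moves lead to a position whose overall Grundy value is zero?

0

Heap A, S = {1, 4}:
G(0) = 0
G(1) = mex{0} = 1
G(2) = mex{1} = 0
G(3) = mex{0} = 1
G(4) = mex{1,0} = 2
G(5) = mex{2,1} = 0
G(6) = mex{0,0} = 1
G(7) = mex{1,1} = 0
G(8) = mex{0,2} = 1
G(9) = mex{1,0} = 2
G(10) = mex{2,1} = 0
G(11) = mex{0,0} = 1
G(12) = mex{1,1} = 0
G(13) = mex{0,2} = 1
G(14) = mex{1,0} = 2
G(15) = mex{2,1} = 0
G(16) = mex{0,0} = 1
G_A(16) = 1.
Heap B, S = {1, 9}:
G(0) = 0
G(1) = mex{0} = 1
G(2) = mex{1} = 0
G(3) = mex{0} = 1
G(4) = mex{1} = 0
G(5) = mex{0} = 1
G(6) = mex{1} = 0
G(7) = mex{0} = 1
G(8) = mex{1} = 0
G(9) = mex{0,0} = 1
G(10) = mex{1,1} = 0
G(11) = mex{0,0} = 1
G_B(11) = 1.
Combined Grundy value = 1 ⊕ 1 = 0.
A winning move leaves total XOR = 0, i.e. changes one component's Grundy value g to g ⊕ X where X is the current total.
Heap A: target g' = 1⊕0 = 1, but every legal move changes the Grundy value (mex property), so 0 moves.
Heap B: target g' = 1⊕0 = 1, but every legal move changes the Grundy value (mex property), so 0 moves.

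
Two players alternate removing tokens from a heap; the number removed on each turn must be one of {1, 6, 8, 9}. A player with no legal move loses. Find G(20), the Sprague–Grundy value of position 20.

1

G(0) = 0
G(1) = mex{0} = 1
G(2) = mex{1} = 0
G(3) = mex{0} = 1
G(4) = mex{1} = 0
G(5) = mex{0} = 1
G(6) = mex{1,0} = 2
G(7) = mex{2,1} = 0
G(8) = mex{0,0,0} = 1
G(9) = mex{1,1,1,0} = 2
G(10) = mex{2,0,0,1} = 3
G(11) = mex{3,1,1,0} = 2
G(12) = mex{2,2,0,1} = 3
G(13) = mex{3,0,1,0} = 2
G(14) = mex{2,1,2,1} = 0
G(15) = mex{0,2,0,2} = 1
G(16) = mex{1,3,1,0} = 2
G(17) = mex{2,2,2,1} = 0
G(18) = mex{0,3,3,2} = 1
G(19) = mex{1,2,2,3} = 0
G(20) = mex{0,0,3,2} = 1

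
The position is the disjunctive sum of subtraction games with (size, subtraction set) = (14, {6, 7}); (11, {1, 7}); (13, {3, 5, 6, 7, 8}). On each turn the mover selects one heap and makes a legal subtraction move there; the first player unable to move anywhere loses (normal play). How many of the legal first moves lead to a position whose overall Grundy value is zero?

5

Heap A, S = {6, 7}:
G(0) = 0
G(1) = mex{} = 0
G(2) = mex{} = 0
G(3) = mex{} = 0
G(4) = mex{} = 0
G(5) = mex{} = 0
G(6) = mex{0} = 1
G(7) = mex{0,0} = 1
G(8) = mex{0,0} = 1
G(9) = mex{0,0} = 1
G(10) = mex{0,0} = 1
G(11) = mex{0,0} = 1
G(12) = mex{1,0} = 2
G(13) = mex{1,1} = 0
G(14) = mex{1,1} = 0
G_A(14) = 0.
Heap B, S = {1, 7}:
n :  0  1  2  3  4  5  6  7  8  9 10 11
G :  0  1  0  1  0  1  0  1  0  1  0  1
G_B(11) = 1.
Heap C, S = {3, 5, 6, 7, 8}:
n :  0  1  2  3  4  5  6  7  8  9 10 11 12 13
G :  0  0  0  1  1  1  2  2  2  3  3  0  0  0
G_C(13) = 0.
Combined Grundy value = 0 ⊕ 1 ⊕ 0 = 1.
A winning move leaves total XOR = 0, i.e. changes one component's Grundy value g to g ⊕ X where X is the current total.
Heap A: need g' = 0⊕1 = 1. Options: 14−6→G=1, 14−7→G=1. Hits: 2.
Heap B: need g' = 1⊕1 = 0. Options: 11−1→G=0, 11−7→G=0. Hits: 2.
Heap C: need g' = 0⊕1 = 1. Options: 13−3→G=3, 13−5→G=2, 13−6→G=2, 13−7→G=2, 13−8→G=1. Hits: 1.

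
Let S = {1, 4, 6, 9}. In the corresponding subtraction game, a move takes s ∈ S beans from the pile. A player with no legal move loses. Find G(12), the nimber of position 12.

G(0) = 0
G(1) = mex{0} = 1
G(2) = mex{1} = 0
G(3) = mex{0} = 1
G(4) = mex{1,0} = 2
G(5) = mex{2,1} = 0
G(6) = mex{0,0,0} = 1
G(7) = mex{1,1,1} = 0
G(8) = mex{0,2,0} = 1
G(9) = mex{1,0,1,0} = 2
G(10) = mex{2,1,2,1} = 0
G(11) = mex{0,0,0,0} = 1
G(12) = mex{1,1,1,1} = 0

0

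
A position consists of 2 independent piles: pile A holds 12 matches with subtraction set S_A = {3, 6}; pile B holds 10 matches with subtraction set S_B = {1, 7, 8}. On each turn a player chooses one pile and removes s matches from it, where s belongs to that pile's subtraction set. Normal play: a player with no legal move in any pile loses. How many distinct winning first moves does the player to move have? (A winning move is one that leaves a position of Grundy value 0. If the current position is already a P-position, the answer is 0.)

2

Pile A, S = {3, 6}:
n :  0  1  2  3  4  5  6  7  8  9 10 11 12
G :  0  0  0  1  1  1  2  2  2  0  0  0  1
G_A(12) = 1.
Pile B, S = {1, 7, 8}:
G(0) = 0
G(1) = mex{0} = 1
G(2) = mex{1} = 0
G(3) = mex{0} = 1
G(4) = mex{1} = 0
G(5) = mex{0} = 1
G(6) = mex{1} = 0
G(7) = mex{0,0} = 1
G(8) = mex{1,1,0} = 2
G(9) = mex{2,0,1} = 3
G(10) = mex{3,1,0} = 2
G_B(10) = 2.
Combined Grundy value = 1 ⊕ 2 = 3.
A winning move leaves total XOR = 0, i.e. changes one component's Grundy value g to g ⊕ X where X is the current total.
Pile A: need g' = 1⊕3 = 2. Options: 12−3→G=0, 12−6→G=2. Hits: 1.
Pile B: need g' = 2⊕3 = 1. Options: 10−1→G=3, 10−7→G=1, 10−8→G=0. Hits: 1.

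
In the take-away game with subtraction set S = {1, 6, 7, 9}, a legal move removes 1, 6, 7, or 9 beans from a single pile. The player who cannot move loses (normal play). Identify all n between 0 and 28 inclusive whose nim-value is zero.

G(0) = 0
G(1) = mex{0} = 1
G(2) = mex{1} = 0
G(3) = mex{0} = 1
G(4) = mex{1} = 0
G(5) = mex{0} = 1
G(6) = mex{1,0} = 2
G(7) = mex{2,1,0} = 3
G(8) = mex{3,0,1} = 2
G(9) = mex{2,1,0,0} = 3
G(10) = mex{3,0,1,1} = 2
G(11) = mex{2,1,0,0} = 3
G(12) = mex{3,2,1,1} = 0
G(13) = mex{0,3,2,0} = 1
G(14) = mex{1,2,3,1} = 0
G(15) = mex{0,3,2,2} = 1
G(16) = mex{1,2,3,3} = 0
G(17) = mex{0,3,2,2} = 1
G(18) = mex{1,0,3,3} = 2
G(19) = mex{2,1,0,2} = 3
G(20) = mex{3,0,1,3} = 2
G(21) = mex{2,1,0,0} = 3
G(22) = mex{3,0,1,1} = 2
G(23) = mex{2,1,0,0} = 3
G(24) = mex{3,2,1,1} = 0
G(25) = mex{0,3,2,0} = 1
G(26) = mex{1,2,3,1} = 0
G(27) = mex{0,3,2,2} = 1
G(28) = mex{1,2,3,3} = 0
P-positions are exactly the n with G(n) = 0.

0, 2, 4, 12, 14, 16, 24, 26, 28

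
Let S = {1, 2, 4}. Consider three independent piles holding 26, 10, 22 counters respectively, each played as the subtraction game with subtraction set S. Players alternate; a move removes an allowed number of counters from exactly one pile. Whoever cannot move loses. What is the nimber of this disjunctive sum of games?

All piles use S = {1, 2, 4}:
n :  0  1  2  3  4  5  6  7  8  9 10 11 12 13 14 15 16 17 18 19 20 21 22 23 24 25 26
G :  0  1  2  0  1  2  0  1  2  0  1  2  0  1  2  0  1  2  0  1  2  0  1  2  0  1  2
Pile A: G(26) = 2.
Pile B: G(10) = 1.
Pile C: G(22) = 1.
Combined Grundy value = 2 ⊕ 1 ⊕ 1 = 2.

2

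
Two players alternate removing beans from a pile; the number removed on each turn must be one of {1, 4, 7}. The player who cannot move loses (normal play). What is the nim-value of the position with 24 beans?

n :  0  1  2  3  4  5  6  7  8  9 10 11 12 13 14 15 16 17 18 19 20 21 22 23 24
G :  0  1  0  1  2  0  1  2  0  1  0  1  2  0  1  2  0  1  0  1  2  0  1  2  0

0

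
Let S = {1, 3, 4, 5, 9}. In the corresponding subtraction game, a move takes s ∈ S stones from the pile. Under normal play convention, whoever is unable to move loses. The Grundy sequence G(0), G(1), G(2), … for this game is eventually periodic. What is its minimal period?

n :  0  1  2  3  4  5  6  7  8  9 10 11 12 13 14 15 16 17 18
G :  0  1  0  1  2  3  2  3  0  1  0  1  2  3  2  3  0  1  0
G(n+8) = G(n) holds for n = 0,…,8 (a full window of length max(S) = 9), so the sequence is purely periodic with period 8.

8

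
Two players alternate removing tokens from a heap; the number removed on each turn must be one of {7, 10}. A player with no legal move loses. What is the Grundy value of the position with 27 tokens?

n :  0  1  2  3  4  5  6  7  8  9 10 11 12 13 14 15 16 17 18 19 20 21 22 23 24 25 26 27
G :  0  0  0  0  0  0  0  1  1  1  1  1  1  1  2  2  2  0  0  0  0  0  0  0  1  1  1  1

1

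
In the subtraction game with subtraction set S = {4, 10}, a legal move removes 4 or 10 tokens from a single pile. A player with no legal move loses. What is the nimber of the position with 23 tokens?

0

n :  0  1  2  3  4  5  6  7  8  9 10 11 12 13 14 15 16 17 18 19 20 21 22 23
G :  0  0  0  0  1  1  1  1  0  0  2  2  1  1  0  0  0  0  1  1  1  1  0  0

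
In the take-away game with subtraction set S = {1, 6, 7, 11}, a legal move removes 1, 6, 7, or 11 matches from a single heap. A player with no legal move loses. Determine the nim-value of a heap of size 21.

G(0) = 0
G(1) = mex{0} = 1
G(2) = mex{1} = 0
G(3) = mex{0} = 1
G(4) = mex{1} = 0
G(5) = mex{0} = 1
G(6) = mex{1,0} = 2
G(7) = mex{2,1,0} = 3
G(8) = mex{3,0,1} = 2
G(9) = mex{2,1,0} = 3
G(10) = mex{3,0,1} = 2
G(11) = mex{2,1,0,0} = 3
G(12) = mex{3,2,1,1} = 0
G(13) = mex{0,3,2,0} = 1
G(14) = mex{1,2,3,1} = 0
G(15) = mex{0,3,2,0} = 1
G(16) = mex{1,2,3,1} = 0
G(17) = mex{0,3,2,2} = 1
G(18) = mex{1,0,3,3} = 2
G(19) = mex{2,1,0,2} = 3
G(20) = mex{3,0,1,3} = 2
G(21) = mex{2,1,0,2} = 3

3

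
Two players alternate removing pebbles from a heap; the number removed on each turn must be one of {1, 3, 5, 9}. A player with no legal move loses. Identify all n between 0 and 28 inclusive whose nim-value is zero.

G(0) = 0
G(1) = mex{0} = 1
G(2) = mex{1} = 0
G(3) = mex{0,0} = 1
G(4) = mex{1,1} = 0
G(5) = mex{0,0,0} = 1
G(6) = mex{1,1,1} = 0
G(7) = mex{0,0,0} = 1
G(8) = mex{1,1,1} = 0
G(9) = mex{0,0,0,0} = 1
G(10) = mex{1,1,1,1} = 0
G(11) = mex{0,0,0,0} = 1
G(12) = mex{1,1,1,1} = 0
G(13) = mex{0,0,0,0} = 1
G(14) = mex{1,1,1,1} = 0
G(15) = mex{0,0,0,0} = 1
G(16) = mex{1,1,1,1} = 0
G(17) = mex{0,0,0,0} = 1
G(18) = mex{1,1,1,1} = 0
G(19) = mex{0,0,0,0} = 1
G(20) = mex{1,1,1,1} = 0
G(21) = mex{0,0,0,0} = 1
G(22) = mex{1,1,1,1} = 0
G(23) = mex{0,0,0,0} = 1
G(24) = mex{1,1,1,1} = 0
G(25) = mex{0,0,0,0} = 1
G(26) = mex{1,1,1,1} = 0
G(27) = mex{0,0,0,0} = 1
G(28) = mex{1,1,1,1} = 0
P-positions are exactly the n with G(n) = 0.

0, 2, 4, 6, 8, 10, 12, 14, 16, 18, 20, 22, 24, 26, 28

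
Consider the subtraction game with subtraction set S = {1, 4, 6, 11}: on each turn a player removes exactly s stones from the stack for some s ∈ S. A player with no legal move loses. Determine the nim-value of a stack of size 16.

G(0) = 0
G(1) = mex{0} = 1
G(2) = mex{1} = 0
G(3) = mex{0} = 1
G(4) = mex{1,0} = 2
G(5) = mex{2,1} = 0
G(6) = mex{0,0,0} = 1
G(7) = mex{1,1,1} = 0
G(8) = mex{0,2,0} = 1
G(9) = mex{1,0,1} = 2
G(10) = mex{2,1,2} = 0
G(11) = mex{0,0,0,0} = 1
G(12) = mex{1,1,1,1} = 0
G(13) = mex{0,2,0,0} = 1
G(14) = mex{1,0,1,1} = 2
G(15) = mex{2,1,2,2} = 0
G(16) = mex{0,0,0,0} = 1

1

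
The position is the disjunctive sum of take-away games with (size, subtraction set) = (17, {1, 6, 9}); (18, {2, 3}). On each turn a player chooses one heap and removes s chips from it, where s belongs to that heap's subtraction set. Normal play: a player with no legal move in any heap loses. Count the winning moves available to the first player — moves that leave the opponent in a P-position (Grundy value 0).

Heap A, S = {1, 6, 9}:
G(0) = 0
G(1) = mex{0} = 1
G(2) = mex{1} = 0
G(3) = mex{0} = 1
G(4) = mex{1} = 0
G(5) = mex{0} = 1
G(6) = mex{1,0} = 2
G(7) = mex{2,1} = 0
G(8) = mex{0,0} = 1
G(9) = mex{1,1,0} = 2
G(10) = mex{2,0,1} = 3
G(11) = mex{3,1,0} = 2
G(12) = mex{2,2,1} = 0
G(13) = mex{0,0,0} = 1
G(14) = mex{1,1,1} = 0
G(15) = mex{0,2,2} = 1
G(16) = mex{1,3,0} = 2
G(17) = mex{2,2,1} = 0
G_A(17) = 0.
Heap B, S = {2, 3}:
G(0) = 0
G(1) = mex{} = 0
G(2) = mex{0} = 1
G(3) = mex{0,0} = 1
G(4) = mex{1,0} = 2
G(5) = mex{1,1} = 0
G(6) = mex{2,1} = 0
G(7) = mex{0,2} = 1
G(8) = mex{0,0} = 1
G(9) = mex{1,0} = 2
G(10) = mex{1,1} = 0
G(11) = mex{2,1} = 0
G(12) = mex{0,2} = 1
G(13) = mex{0,0} = 1
G(14) = mex{1,0} = 2
G(15) = mex{1,1} = 0
G(16) = mex{2,1} = 0
G(17) = mex{0,2} = 1
G(18) = mex{0,0} = 1
G_B(18) = 1.
Combined Grundy value = 0 ⊕ 1 = 1.
A winning move leaves total XOR = 0, i.e. changes one component's Grundy value g to g ⊕ X where X is the current total.
Heap A: need g' = 0⊕1 = 1. Options: 17−1→G=2, 17−6→G=2, 17−9→G=1. Hits: 1.
Heap B: need g' = 1⊕1 = 0. Options: 18−2→G=0, 18−3→G=0. Hits: 2.

3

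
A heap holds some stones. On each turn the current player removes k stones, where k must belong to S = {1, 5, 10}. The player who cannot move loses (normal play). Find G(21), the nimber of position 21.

n :  0  1  2  3  4  5  6  7  8  9 10 11 12 13 14 15 16 17 18 19 20 21
G :  0  1  0  1  0  1  0  1  0  1  2  3  2  3  2  0  1  0  1  0  1  0

0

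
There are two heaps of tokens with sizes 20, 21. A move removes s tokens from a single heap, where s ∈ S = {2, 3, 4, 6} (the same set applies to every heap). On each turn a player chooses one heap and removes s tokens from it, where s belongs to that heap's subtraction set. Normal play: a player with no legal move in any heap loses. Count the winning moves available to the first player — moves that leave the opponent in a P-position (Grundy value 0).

0

All heaps use S = {2, 3, 4, 6}:
n :  0  1  2  3  4  5  6  7  8  9 10 11 12 13 14 15 16 17 18 19 20 21
G :  0  0  1  1  2  2  3  3  0  0  1  1  2  2  3  3  0  0  1  1  2  2
Heap A: G(20) = 2.
Heap B: G(21) = 2.
Combined Grundy value = 2 ⊕ 2 = 0.
A winning move leaves total XOR = 0, i.e. changes one component's Grundy value g to g ⊕ X where X is the current total.
Heap A: target g' = 2⊕0 = 2, but every legal move changes the Grundy value (mex property), so 0 moves.
Heap B: target g' = 2⊕0 = 2, but every legal move changes the Grundy value (mex property), so 0 moves.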